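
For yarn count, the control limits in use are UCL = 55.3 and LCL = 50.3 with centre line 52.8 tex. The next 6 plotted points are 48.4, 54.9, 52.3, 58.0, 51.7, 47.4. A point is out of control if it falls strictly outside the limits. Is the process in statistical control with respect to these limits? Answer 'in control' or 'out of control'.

out of control

Compare each point to [50.3, 55.3]: sample 1 = 48.4 < LCL; sample 4 = 58.0 > UCL; sample 6 = 47.4 < LCL.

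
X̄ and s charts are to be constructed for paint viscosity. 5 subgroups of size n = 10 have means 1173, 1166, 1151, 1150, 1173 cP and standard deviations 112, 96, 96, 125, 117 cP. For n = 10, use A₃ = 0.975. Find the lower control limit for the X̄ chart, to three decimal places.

1056.130

X̄̄ = (1173 + 1166 + 1151 + 1150 + 1173) / 5 = 1162.6000
s̄ = (112 + 96 + 96 + 125 + 117) / 5 = 109.2000
LCL = X̄̄ − A₃·s̄ = 1162.6000 − 0.975 × 109.2000 = 1056.1300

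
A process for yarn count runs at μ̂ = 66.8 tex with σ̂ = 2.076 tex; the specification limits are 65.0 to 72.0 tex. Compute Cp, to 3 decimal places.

0.562

Cp = (USL − LSL) / (6σ̂) = (72.0 − 65.0) / (6 × 2.076) = 7.0000 / 12.4560 = 0.5620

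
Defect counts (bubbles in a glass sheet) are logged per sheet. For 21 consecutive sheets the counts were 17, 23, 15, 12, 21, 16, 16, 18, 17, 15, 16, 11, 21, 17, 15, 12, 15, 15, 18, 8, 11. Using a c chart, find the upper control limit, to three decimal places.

27.541

c̄ = (17 + 23 + 15 + 12 + 21 + 16 + 16 + 18 + 17 + 15 + 16 + 11 + 21 + 17 + 15 + 12 + 15 + 15 + 18 + 8 + 11) / 21 = 329 / 21 = 15.6667
UCL = c̄ + 3√c̄ = 15.6667 + 3 × √15.6667 = 15.6667 + 3 × 3.9581 = 27.5410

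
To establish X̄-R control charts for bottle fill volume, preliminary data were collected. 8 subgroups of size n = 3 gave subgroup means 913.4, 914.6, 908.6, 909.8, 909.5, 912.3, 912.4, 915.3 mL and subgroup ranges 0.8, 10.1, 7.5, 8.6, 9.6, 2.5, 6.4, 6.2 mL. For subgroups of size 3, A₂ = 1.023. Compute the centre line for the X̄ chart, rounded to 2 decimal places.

X̄̄ = (913.4 + 914.6 + 908.6 + 909.8 + 909.5 + 912.3 + 912.4 + 915.3) / 8 = 7295.9000 / 8 = 911.9875
CL = X̄̄ = 911.9875

911.99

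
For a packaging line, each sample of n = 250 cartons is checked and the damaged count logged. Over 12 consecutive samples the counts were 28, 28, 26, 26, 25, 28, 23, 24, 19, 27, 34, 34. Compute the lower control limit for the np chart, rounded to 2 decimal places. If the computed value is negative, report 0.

p̄ = Σdᵢ / (k·n) = 322 / (12 × 250) = 0.10733
LCL = np̄ − 3·√(np̄(1−p̄)) = 26.8333 − 3 × 4.8942 = 12.1507

12.15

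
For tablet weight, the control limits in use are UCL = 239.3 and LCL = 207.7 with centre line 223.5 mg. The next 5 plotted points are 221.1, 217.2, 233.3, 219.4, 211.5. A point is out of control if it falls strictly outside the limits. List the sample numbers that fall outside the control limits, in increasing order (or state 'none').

none

All 5 points lie within [207.7, 239.3].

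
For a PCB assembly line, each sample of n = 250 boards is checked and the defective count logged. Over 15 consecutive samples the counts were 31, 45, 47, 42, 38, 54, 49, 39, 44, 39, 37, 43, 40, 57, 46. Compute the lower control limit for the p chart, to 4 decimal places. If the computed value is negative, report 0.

0.1017

p̄ = Σdᵢ / (k·n) = 651 / (15 × 250) = 0.17360
LCL = p̄ − 3·√(p̄(1−p̄)/n) = 0.17360 − 3 × 0.02396 = 0.10173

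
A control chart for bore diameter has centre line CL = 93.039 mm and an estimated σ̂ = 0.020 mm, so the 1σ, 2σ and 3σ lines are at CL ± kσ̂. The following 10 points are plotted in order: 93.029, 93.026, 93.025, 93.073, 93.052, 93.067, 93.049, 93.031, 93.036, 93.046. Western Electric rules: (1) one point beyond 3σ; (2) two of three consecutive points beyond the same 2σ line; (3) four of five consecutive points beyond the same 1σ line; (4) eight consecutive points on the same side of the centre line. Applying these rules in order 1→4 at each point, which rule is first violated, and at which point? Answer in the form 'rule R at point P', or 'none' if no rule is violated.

Zone of each point (C = within 1σ̂, B = 1σ̂–2σ̂, A = 2σ̂–3σ̂, * = beyond 3σ̂; sign = side of CL): 1:-C, 2:-C, 3:-C, 4:+B, 5:+C, 6:+B, 7:+C, 8:-C, 9:-C, 10:+C
No rule fires across all 10 points.

none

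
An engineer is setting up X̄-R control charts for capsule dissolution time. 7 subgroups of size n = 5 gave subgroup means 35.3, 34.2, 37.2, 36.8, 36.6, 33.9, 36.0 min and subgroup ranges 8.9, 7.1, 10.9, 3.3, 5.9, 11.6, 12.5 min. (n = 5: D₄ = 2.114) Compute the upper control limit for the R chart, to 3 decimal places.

18.180

R̄ = (8.9 + 7.1 + 10.9 + 3.3 + 5.9 + 11.6 + 12.5) / 7 = 60.2000 / 7 = 8.6000
UCL_R = D₄·R̄ = 2.114 × 8.6000 = 18.1804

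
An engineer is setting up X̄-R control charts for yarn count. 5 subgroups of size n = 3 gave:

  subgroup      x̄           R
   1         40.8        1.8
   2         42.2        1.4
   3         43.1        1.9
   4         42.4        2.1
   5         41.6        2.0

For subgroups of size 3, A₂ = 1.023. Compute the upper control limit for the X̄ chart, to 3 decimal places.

X̄̄ = (40.8 + 42.2 + 43.1 + 42.4 + 41.6) / 5 = 210.1000 / 5 = 42.0200
R̄ = (1.8 + 1.4 + 1.9 + 2.1 + 2.0) / 5 = 9.2000 / 5 = 1.8400
UCL = X̄̄ + A₂·R̄ = 42.0200 + 1.023 × 1.8400 = 43.9023

43.902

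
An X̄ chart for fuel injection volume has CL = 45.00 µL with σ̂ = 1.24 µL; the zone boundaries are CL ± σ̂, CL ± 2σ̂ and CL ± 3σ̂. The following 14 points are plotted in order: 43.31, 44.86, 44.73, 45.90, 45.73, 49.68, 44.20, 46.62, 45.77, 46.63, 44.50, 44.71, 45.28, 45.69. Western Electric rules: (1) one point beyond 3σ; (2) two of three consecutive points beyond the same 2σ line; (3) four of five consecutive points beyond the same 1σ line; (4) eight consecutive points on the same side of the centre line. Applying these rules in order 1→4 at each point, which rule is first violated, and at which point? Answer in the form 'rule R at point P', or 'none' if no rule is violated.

Zone of each point (C = within 1σ̂, B = 1σ̂–2σ̂, A = 2σ̂–3σ̂, * = beyond 3σ̂; sign = side of CL): 1:-B, 2:-C, 3:-C, 4:+C, 5:+C, 6:+*, 7:-C, 8:+B, 9:+C, 10:+B, 11:-C, 12:-C, 13:+C, 14:+C
Rule 1 (one point beyond the 3σ limits) is satisfied at point 6.

rule 1 at point 6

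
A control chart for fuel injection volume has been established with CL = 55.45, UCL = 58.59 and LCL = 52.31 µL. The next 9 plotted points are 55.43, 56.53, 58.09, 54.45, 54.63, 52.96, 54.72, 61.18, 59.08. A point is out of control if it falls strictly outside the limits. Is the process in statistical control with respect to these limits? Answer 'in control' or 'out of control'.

Compare each point to [52.31, 58.59]: sample 8 = 61.18 > UCL; sample 9 = 59.08 > UCL.

out of control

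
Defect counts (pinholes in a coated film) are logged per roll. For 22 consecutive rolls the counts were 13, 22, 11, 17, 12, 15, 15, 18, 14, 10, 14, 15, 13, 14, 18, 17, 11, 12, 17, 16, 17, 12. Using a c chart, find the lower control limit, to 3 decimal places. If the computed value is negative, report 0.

3.187

c̄ = (13 + 22 + 11 + 17 + 12 + 15 + 15 + 18 + 14 + 10 + 14 + 15 + 13 + 14 + 18 + 17 + 11 + 12 + 17 + 16 + 17 + 12) / 22 = 323 / 22 = 14.6818
LCL = c̄ − 3√c̄ = 14.6818 − 3 × 3.8317 = 3.1868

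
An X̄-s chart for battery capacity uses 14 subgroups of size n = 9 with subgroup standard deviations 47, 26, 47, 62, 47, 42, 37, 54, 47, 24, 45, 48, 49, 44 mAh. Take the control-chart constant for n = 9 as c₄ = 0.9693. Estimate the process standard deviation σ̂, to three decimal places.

s̄ = (47 + 26 + 47 + 62 + 47 + 42 + 37 + 54 + 47 + 24 + 45 + 48 + 49 + 44) / 14 = 44.2143
σ̂ = s̄ / c₄ = 44.2143 / 0.9693 = 45.6147

45.615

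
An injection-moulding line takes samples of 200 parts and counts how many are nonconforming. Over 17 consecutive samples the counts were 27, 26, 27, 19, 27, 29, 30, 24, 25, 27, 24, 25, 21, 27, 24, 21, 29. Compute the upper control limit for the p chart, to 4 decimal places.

0.1977

p̄ = Σdᵢ / (k·n) = 432 / (17 × 200) = 0.12706
UCL = p̄ + 3·√(p̄(1−p̄)/n) = 0.12706 + 3 × √(0.12706×0.87294/200) = 0.12706 + 3 × 0.02355 = 0.19771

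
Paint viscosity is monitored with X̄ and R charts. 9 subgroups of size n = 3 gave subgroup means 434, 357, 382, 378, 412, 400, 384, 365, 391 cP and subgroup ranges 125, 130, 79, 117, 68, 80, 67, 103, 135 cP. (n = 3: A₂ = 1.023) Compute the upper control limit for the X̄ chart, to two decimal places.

491.98

X̄̄ = (434 + 357 + 382 + 378 + 412 + 400 + 384 + 365 + 391) / 9 = 3503.0000 / 9 = 389.2222
R̄ = (125 + 130 + 79 + 117 + 68 + 80 + 67 + 103 + 135) / 9 = 904.0000 / 9 = 100.4444
UCL = X̄̄ + A₂·R̄ = 389.2222 + 1.023 × 100.4444 = 491.9769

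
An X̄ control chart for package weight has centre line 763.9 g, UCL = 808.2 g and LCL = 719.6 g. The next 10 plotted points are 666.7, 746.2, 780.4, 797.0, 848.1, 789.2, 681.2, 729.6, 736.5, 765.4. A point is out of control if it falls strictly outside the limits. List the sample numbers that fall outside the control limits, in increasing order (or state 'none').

Compare each point to [719.6, 808.2]: sample 1 = 666.7 < LCL; sample 5 = 848.1 > UCL; sample 7 = 681.2 < LCL.

1, 5, 7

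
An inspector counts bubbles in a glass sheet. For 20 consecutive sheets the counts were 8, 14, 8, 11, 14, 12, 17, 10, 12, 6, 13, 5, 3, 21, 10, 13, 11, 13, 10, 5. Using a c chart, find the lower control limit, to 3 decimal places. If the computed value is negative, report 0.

0.941

c̄ = (8 + 14 + 8 + 11 + 14 + 12 + 17 + 10 + 12 + 6 + 13 + 5 + 3 + 21 + 10 + 13 + 11 + 13 + 10 + 5) / 20 = 216 / 20 = 10.8000
LCL = c̄ − 3√c̄ = 10.8000 − 3 × 3.2863 = 0.9410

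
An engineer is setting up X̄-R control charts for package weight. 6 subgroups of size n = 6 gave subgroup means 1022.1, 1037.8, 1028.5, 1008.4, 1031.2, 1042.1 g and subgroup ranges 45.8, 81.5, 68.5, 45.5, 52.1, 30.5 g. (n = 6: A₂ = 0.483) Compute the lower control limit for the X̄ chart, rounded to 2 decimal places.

1002.28

X̄̄ = (1022.1 + 1037.8 + 1028.5 + 1008.4 + 1031.2 + 1042.1) / 6 = 6170.1000 / 6 = 1028.3500
R̄ = (45.8 + 81.5 + 68.5 + 45.5 + 52.1 + 30.5) / 6 = 323.9000 / 6 = 53.9833
LCL = X̄̄ − A₂·R̄ = 1028.3500 − 0.483 × 53.9833 = 1002.2761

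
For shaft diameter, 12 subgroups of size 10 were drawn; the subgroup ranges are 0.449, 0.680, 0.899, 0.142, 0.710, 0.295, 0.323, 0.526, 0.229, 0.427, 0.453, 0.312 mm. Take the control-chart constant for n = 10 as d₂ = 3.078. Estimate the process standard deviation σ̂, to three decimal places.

R̄ = (0.449 + 0.680 + 0.899 + 0.142 + 0.710 + 0.295 + 0.323 + 0.526 + 0.229 + 0.427 + 0.453 + 0.312) / 12 = 0.4538
σ̂ = R̄ / d₂ = 0.4538 / 3.078 = 0.1474

0.147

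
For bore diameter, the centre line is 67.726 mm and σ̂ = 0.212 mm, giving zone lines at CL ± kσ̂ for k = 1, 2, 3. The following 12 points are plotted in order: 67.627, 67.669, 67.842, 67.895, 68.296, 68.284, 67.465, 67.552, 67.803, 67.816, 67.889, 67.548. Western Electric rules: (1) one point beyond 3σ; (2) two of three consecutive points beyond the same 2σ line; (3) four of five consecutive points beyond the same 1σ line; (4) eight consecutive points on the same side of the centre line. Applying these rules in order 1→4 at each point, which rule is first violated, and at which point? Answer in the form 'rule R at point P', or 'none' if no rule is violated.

rule 2 at point 6

Zone of each point (C = within 1σ̂, B = 1σ̂–2σ̂, A = 2σ̂–3σ̂, * = beyond 3σ̂; sign = side of CL): 1:-C, 2:-C, 3:+C, 4:+C, 5:+A, 6:+A, 7:-B, 8:-C, 9:+C, 10:+C, 11:+C, 12:-C
Rule 2 (two of three consecutive points beyond the same 2σ limit) is satisfied at point 6.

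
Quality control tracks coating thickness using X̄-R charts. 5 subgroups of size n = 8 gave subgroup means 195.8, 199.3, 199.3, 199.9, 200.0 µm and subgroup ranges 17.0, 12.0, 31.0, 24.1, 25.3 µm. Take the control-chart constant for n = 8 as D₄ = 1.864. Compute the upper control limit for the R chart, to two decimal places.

40.78

R̄ = (17.0 + 12.0 + 31.0 + 24.1 + 25.3) / 5 = 109.4000 / 5 = 21.8800
UCL_R = D₄·R̄ = 1.864 × 21.8800 = 40.7843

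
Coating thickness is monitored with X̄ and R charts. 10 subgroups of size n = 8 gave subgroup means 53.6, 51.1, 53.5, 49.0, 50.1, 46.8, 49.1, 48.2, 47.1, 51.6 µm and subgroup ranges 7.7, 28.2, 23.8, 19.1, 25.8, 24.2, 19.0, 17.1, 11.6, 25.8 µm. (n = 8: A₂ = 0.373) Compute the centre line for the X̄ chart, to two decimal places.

50.01

X̄̄ = (53.6 + 51.1 + 53.5 + 49.0 + 50.1 + 46.8 + 49.1 + 48.2 + 47.1 + 51.6) / 10 = 500.1000 / 10 = 50.0100
CL = X̄̄ = 50.0100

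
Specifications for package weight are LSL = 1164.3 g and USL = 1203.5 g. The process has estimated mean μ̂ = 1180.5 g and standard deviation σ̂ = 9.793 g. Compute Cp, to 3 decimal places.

0.667

Cp = (USL − LSL) / (6σ̂) = (1203.5 − 1164.3) / (6 × 9.793) = 39.2000 / 58.7580 = 0.6671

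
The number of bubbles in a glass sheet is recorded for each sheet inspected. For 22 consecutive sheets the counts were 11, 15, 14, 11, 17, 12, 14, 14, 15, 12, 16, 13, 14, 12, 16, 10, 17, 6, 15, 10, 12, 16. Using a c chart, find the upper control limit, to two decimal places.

c̄ = (11 + 15 + 14 + 11 + 17 + 12 + 14 + 14 + 15 + 12 + 16 + 13 + 14 + 12 + 16 + 10 + 17 + 6 + 15 + 10 + 12 + 16) / 22 = 292 / 22 = 13.2727
UCL = c̄ + 3√c̄ = 13.2727 + 3 × √13.2727 = 13.2727 + 3 × 3.6432 = 24.2023

24.20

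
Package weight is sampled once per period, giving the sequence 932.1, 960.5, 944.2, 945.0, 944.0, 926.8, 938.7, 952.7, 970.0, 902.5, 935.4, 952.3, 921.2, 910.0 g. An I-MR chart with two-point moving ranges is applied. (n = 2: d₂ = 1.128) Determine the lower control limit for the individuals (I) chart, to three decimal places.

883.722

X̄ = (932.1 + 960.5 + 944.2 + 945.0 + 944.0 + 926.8 + 938.7 + 952.7 + 970.0 + 902.5 + 935.4 + 952.3 + 921.2 + 910.0) / 14 = 938.2429
Moving ranges: 28.4, 16.3, 0.8, 1.0, 17.2, 11.9, 14.0, 17.3, 67.5, 32.9, 16.9, 31.1, 11.2; M̄R̄ = 266.5000 / 13 = 20.5000
LCL = X̄ − 3·M̄R̄/d₂ = 938.2429 − 3 × 20.5000 / 1.128 = 883.7216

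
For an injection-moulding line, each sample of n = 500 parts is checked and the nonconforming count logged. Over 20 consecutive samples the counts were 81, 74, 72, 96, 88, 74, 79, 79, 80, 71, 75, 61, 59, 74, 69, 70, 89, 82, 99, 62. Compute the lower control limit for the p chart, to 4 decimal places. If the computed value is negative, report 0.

p̄ = Σdᵢ / (k·n) = 1534 / (20 × 500) = 0.15340
LCL = p̄ − 3·√(p̄(1−p̄)/n) = 0.15340 − 3 × 0.01612 = 0.10505

0.1051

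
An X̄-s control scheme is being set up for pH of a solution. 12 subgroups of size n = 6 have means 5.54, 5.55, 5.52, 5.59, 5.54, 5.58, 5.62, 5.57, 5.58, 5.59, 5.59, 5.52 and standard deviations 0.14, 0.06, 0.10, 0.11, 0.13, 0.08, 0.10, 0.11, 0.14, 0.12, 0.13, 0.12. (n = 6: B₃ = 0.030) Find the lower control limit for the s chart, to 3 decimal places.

s̄ = (0.14 + 0.06 + 0.10 + 0.11 + 0.13 + 0.08 + 0.10 + 0.11 + 0.14 + 0.12 + 0.13 + 0.12) / 12 = 0.1117
LCL_s = B₃·s̄ = 0.030 × 0.1117 = 0.0034

0.003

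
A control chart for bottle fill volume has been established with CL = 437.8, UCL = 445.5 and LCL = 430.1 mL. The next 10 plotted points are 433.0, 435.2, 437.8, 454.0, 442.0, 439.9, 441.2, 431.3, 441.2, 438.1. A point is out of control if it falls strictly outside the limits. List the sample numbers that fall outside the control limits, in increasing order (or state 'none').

Compare each point to [430.1, 445.5]: sample 4 = 454.0 > UCL.

4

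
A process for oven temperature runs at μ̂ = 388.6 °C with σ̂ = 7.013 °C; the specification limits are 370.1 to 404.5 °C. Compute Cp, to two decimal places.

Cp = (USL − LSL) / (6σ̂) = (404.5 − 370.1) / (6 × 7.013) = 34.4000 / 42.0780 = 0.8175

0.82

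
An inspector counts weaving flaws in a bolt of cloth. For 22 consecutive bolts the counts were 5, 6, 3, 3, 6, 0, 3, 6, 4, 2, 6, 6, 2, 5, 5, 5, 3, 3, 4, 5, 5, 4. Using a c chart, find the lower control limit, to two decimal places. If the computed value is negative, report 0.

0.00

c̄ = (5 + 6 + 3 + 3 + 6 + 0 + 3 + 6 + 4 + 2 + 6 + 6 + 2 + 5 + 5 + 5 + 3 + 3 + 4 + 5 + 5 + 4) / 22 = 91 / 22 = 4.1364
LCL = c̄ − 3√c̄ = 4.1364 − 3 × 2.0338 = -1.9651 → 0 (cannot be negative)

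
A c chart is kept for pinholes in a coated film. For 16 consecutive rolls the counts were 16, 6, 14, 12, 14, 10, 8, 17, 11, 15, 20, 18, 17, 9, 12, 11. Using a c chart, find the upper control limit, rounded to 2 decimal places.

23.99

c̄ = (16 + 6 + 14 + 12 + 14 + 10 + 8 + 17 + 11 + 15 + 20 + 18 + 17 + 9 + 12 + 11) / 16 = 210 / 16 = 13.1250
UCL = c̄ + 3√c̄ = 13.1250 + 3 × √13.1250 = 13.1250 + 3 × 3.6228 = 23.9935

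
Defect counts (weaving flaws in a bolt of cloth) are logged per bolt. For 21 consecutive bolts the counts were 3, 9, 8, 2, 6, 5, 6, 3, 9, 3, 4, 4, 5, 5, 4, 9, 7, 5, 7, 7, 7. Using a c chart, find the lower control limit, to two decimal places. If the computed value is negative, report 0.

c̄ = (3 + 9 + 8 + 2 + 6 + 5 + 6 + 3 + 9 + 3 + 4 + 4 + 5 + 5 + 4 + 9 + 7 + 5 + 7 + 7 + 7) / 21 = 118 / 21 = 5.6190
LCL = c̄ − 3√c̄ = 5.6190 − 3 × 2.3705 = -1.4923 → 0 (cannot be negative)

0.00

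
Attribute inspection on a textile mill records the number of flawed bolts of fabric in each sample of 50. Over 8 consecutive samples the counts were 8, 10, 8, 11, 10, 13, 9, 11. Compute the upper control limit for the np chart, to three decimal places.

18.485

p̄ = Σdᵢ / (k·n) = 80 / (8 × 50) = 0.20000
UCL = np̄ + 3·√(np̄(1−p̄)) = 10.0000 + 3 × √(10.0000×0.80000) = 10.0000 + 3 × 2.8284 = 18.4853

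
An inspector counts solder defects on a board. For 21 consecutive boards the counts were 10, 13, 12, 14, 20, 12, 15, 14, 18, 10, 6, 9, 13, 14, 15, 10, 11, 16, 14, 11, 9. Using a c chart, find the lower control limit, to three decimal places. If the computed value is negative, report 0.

c̄ = (10 + 13 + 12 + 14 + 20 + 12 + 15 + 14 + 18 + 10 + 6 + 9 + 13 + 14 + 15 + 10 + 11 + 16 + 14 + 11 + 9) / 21 = 266 / 21 = 12.6667
LCL = c̄ − 3√c̄ = 12.6667 − 3 × 3.5590 = 1.9896

1.990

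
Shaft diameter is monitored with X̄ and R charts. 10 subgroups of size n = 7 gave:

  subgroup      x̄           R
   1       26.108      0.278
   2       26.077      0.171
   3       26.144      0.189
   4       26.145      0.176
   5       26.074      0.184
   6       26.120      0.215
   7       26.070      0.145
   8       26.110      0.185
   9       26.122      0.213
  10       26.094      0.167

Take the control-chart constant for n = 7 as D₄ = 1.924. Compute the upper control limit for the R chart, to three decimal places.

R̄ = (0.278 + 0.171 + 0.189 + 0.176 + 0.184 + 0.215 + 0.145 + 0.185 + 0.213 + 0.167) / 10 = 1.9230 / 10 = 0.1923
UCL_R = D₄·R̄ = 1.924 × 0.1923 = 0.3700

0.370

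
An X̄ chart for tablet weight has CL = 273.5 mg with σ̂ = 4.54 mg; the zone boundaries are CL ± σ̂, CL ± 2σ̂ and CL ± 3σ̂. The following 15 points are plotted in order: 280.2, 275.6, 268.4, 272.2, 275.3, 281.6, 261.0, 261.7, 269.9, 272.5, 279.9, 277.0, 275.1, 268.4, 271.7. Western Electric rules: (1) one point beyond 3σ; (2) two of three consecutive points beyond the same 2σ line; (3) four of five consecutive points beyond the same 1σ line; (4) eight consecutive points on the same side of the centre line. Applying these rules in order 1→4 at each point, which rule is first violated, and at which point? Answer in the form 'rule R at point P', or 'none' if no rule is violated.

rule 2 at point 8

Zone of each point (C = within 1σ̂, B = 1σ̂–2σ̂, A = 2σ̂–3σ̂, * = beyond 3σ̂; sign = side of CL): 1:+B, 2:+C, 3:-B, 4:-C, 5:+C, 6:+B, 7:-A, 8:-A, 9:-C, 10:-C, 11:+B, 12:+C, 13:+C, 14:-B, 15:-C
Rule 2 (two of three consecutive points beyond the same 2σ limit) is satisfied at point 8.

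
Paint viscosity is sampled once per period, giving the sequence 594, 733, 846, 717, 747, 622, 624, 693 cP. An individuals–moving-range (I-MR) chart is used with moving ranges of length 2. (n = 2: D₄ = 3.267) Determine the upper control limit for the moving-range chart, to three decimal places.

Moving ranges: 139, 113, 129, 30, 125, 2, 69; M̄R̄ = 607.0000 / 7 = 86.7143
UCL_MR = D₄·M̄R̄ = 3.267 × 86.7143 = 283.2956

283.296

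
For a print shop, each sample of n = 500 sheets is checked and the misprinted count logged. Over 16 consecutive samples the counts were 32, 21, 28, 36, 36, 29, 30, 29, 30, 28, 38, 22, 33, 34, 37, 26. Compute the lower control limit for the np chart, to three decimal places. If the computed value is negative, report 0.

p̄ = Σdᵢ / (k·n) = 489 / (16 × 500) = 0.06112
LCL = np̄ − 3·√(np̄(1−p̄)) = 30.5625 − 3 × 5.3567 = 14.4924

14.492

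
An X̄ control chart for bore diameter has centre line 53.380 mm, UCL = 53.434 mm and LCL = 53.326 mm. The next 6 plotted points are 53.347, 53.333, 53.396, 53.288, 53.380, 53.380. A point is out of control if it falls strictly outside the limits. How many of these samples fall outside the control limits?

Compare each point to [53.326, 53.434]: sample 4 = 53.288 < LCL.

1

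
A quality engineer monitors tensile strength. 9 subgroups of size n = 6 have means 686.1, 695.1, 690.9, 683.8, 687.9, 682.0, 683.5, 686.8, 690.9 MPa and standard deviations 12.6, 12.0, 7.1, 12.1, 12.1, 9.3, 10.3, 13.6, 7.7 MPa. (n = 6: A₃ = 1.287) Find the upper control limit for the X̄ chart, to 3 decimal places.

X̄̄ = (686.1 + 695.1 + 690.9 + 683.8 + 687.9 + 682.0 + 683.5 + 686.8 + 690.9) / 9 = 687.4444
s̄ = (12.6 + 12.0 + 7.1 + 12.1 + 12.1 + 9.3 + 10.3 + 13.6 + 7.7) / 9 = 10.7556
UCL = X̄̄ + A₃·s̄ = 687.4444 + 1.287 × 10.7556 = 701.2868

701.287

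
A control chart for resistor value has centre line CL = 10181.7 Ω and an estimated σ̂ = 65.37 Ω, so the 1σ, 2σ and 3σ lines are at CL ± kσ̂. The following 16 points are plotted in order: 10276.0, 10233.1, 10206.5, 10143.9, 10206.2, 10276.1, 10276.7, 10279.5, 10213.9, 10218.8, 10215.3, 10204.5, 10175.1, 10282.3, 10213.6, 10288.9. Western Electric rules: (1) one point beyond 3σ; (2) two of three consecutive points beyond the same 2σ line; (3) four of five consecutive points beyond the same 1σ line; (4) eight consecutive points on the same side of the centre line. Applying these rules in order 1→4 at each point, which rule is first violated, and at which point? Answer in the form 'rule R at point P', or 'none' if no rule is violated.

Zone of each point (C = within 1σ̂, B = 1σ̂–2σ̂, A = 2σ̂–3σ̂, * = beyond 3σ̂; sign = side of CL): 1:+B, 2:+C, 3:+C, 4:-C, 5:+C, 6:+B, 7:+B, 8:+B, 9:+C, 10:+C, 11:+C, 12:+C, 13:-C, 14:+B, 15:+C, 16:+B
Rule 4 (eight consecutive points on the same side of the centre line) is satisfied at point 12.

rule 4 at point 12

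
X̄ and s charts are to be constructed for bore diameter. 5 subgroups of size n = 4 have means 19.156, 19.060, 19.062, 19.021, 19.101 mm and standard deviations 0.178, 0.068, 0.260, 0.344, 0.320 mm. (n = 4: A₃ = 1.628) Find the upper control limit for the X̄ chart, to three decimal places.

X̄̄ = (19.156 + 19.060 + 19.062 + 19.021 + 19.101) / 5 = 19.0800
s̄ = (0.178 + 0.068 + 0.260 + 0.344 + 0.320) / 5 = 0.2340
UCL = X̄̄ + A₃·s̄ = 19.0800 + 1.628 × 0.2340 = 19.4610

19.461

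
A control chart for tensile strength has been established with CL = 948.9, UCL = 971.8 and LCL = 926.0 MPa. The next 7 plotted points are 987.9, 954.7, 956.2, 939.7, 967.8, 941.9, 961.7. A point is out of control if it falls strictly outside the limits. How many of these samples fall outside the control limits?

1

Compare each point to [926.0, 971.8]: sample 1 = 987.9 > UCL.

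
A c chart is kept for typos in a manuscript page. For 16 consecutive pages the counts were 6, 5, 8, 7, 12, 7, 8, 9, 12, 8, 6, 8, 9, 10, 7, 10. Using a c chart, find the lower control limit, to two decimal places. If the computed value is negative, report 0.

0.00

c̄ = (6 + 5 + 8 + 7 + 12 + 7 + 8 + 9 + 12 + 8 + 6 + 8 + 9 + 10 + 7 + 10) / 16 = 132 / 16 = 8.2500
LCL = c̄ − 3√c̄ = 8.2500 − 3 × 2.8723 = -0.3668 → 0 (cannot be negative)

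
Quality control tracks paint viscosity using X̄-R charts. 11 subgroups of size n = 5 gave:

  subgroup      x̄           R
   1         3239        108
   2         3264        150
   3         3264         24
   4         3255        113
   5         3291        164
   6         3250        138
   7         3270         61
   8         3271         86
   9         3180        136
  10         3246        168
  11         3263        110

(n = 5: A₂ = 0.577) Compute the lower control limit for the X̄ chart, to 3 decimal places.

X̄̄ = (3239 + 3264 + 3264 + 3255 + 3291 + 3250 + 3270 + 3271 + 3180 + 3246 + 3263) / 11 = 35793.0000 / 11 = 3253.9091
R̄ = (108 + 150 + 24 + 113 + 164 + 138 + 61 + 86 + 136 + 168 + 110) / 11 = 1258.0000 / 11 = 114.3636
LCL = X̄̄ − A₂·R̄ = 3253.9091 − 0.577 × 114.3636 = 3187.9213

3187.921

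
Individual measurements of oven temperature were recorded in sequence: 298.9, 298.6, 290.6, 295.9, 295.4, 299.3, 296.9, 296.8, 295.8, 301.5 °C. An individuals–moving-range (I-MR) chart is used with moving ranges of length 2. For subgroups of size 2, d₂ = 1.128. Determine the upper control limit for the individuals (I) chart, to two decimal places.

305.01

X̄ = (298.9 + 298.6 + 290.6 + 295.9 + 295.4 + 299.3 + 296.9 + 296.8 + 295.8 + 301.5) / 10 = 296.9700
Moving ranges: 0.3, 8.0, 5.3, 0.5, 3.9, 2.4, 0.1, 1.0, 5.7; M̄R̄ = 27.2000 / 9 = 3.0222
UCL = X̄ + 3·M̄R̄/d₂ = 296.9700 + 3 × 3.0222 / 1.128 = 305.0078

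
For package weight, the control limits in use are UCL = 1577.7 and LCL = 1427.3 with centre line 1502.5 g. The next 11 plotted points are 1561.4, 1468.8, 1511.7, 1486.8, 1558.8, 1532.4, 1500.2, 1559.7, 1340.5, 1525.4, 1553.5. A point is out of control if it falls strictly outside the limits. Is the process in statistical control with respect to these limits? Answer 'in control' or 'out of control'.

Compare each point to [1427.3, 1577.7]: sample 9 = 1340.5 < LCL.

out of control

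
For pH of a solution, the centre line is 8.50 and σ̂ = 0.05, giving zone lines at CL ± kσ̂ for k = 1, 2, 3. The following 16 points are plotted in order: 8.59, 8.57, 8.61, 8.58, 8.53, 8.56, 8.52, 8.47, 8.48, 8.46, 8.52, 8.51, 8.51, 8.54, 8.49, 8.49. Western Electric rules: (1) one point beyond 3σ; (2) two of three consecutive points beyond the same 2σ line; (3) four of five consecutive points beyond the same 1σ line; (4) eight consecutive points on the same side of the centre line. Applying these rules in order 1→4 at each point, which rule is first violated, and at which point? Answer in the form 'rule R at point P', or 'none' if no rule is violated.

Zone of each point (C = within 1σ̂, B = 1σ̂–2σ̂, A = 2σ̂–3σ̂, * = beyond 3σ̂; sign = side of CL): 1:+B, 2:+B, 3:+A, 4:+B, 5:+C, 6:+B, 7:+C, 8:-C, 9:-C, 10:-C, 11:+C, 12:+C, 13:+C, 14:+C, 15:-C, 16:-C
Rule 3 (four of five consecutive points beyond the same 1σ limit) is satisfied at point 4.

rule 3 at point 4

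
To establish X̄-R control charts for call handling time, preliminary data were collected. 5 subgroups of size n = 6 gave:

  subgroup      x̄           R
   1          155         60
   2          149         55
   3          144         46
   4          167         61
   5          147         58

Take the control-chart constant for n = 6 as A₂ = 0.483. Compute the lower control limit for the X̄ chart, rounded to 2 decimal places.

X̄̄ = (155 + 149 + 144 + 167 + 147) / 5 = 762.0000 / 5 = 152.4000
R̄ = (60 + 55 + 46 + 61 + 58) / 5 = 280.0000 / 5 = 56.0000
LCL = X̄̄ − A₂·R̄ = 152.4000 − 0.483 × 56.0000 = 125.3520

125.35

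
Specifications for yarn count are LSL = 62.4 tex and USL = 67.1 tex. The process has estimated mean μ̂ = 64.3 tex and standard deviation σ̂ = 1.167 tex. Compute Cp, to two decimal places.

Cp = (USL − LSL) / (6σ̂) = (67.1 − 62.4) / (6 × 1.167) = 4.7000 / 7.0020 = 0.6712

0.67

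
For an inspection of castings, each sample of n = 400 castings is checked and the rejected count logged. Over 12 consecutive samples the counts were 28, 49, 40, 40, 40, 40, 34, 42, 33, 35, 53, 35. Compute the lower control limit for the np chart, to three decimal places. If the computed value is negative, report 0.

21.268

p̄ = Σdᵢ / (k·n) = 469 / (12 × 400) = 0.09771
LCL = np̄ − 3·√(np̄(1−p̄)) = 39.0833 − 3 × 5.9384 = 21.2681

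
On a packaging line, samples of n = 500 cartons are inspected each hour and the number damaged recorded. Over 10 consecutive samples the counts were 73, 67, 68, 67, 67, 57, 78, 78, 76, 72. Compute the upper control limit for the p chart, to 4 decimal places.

p̄ = Σdᵢ / (k·n) = 703 / (10 × 500) = 0.14060
UCL = p̄ + 3·√(p̄(1−p̄)/n) = 0.14060 + 3 × √(0.14060×0.85940/500) = 0.14060 + 3 × 0.01555 = 0.18724

0.1872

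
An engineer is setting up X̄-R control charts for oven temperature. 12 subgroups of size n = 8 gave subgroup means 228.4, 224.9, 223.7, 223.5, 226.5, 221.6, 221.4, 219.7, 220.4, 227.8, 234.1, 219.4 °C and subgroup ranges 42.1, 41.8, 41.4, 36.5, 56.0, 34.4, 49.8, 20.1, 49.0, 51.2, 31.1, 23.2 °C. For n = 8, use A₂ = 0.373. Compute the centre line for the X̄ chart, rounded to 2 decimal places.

X̄̄ = (228.4 + 224.9 + 223.7 + 223.5 + 226.5 + 221.6 + 221.4 + 219.7 + 220.4 + 227.8 + 234.1 + 219.4) / 12 = 2691.4000 / 12 = 224.2833
CL = X̄̄ = 224.2833

224.28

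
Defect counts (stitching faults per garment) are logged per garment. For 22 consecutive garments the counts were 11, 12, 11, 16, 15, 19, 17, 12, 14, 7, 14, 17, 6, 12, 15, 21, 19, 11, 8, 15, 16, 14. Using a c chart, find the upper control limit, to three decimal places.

c̄ = (11 + 12 + 11 + 16 + 15 + 19 + 17 + 12 + 14 + 7 + 14 + 17 + 6 + 12 + 15 + 21 + 19 + 11 + 8 + 15 + 16 + 14) / 22 = 302 / 22 = 13.7273
UCL = c̄ + 3√c̄ = 13.7273 + 3 × √13.7273 = 13.7273 + 3 × 3.7050 = 24.8424

24.842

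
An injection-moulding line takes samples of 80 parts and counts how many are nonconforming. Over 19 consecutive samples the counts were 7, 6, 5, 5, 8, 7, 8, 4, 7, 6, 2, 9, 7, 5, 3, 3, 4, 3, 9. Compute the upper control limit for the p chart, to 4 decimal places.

p̄ = Σdᵢ / (k·n) = 108 / (19 × 80) = 0.07105
UCL = p̄ + 3·√(p̄(1−p̄)/n) = 0.07105 + 3 × √(0.07105×0.92895/80) = 0.07105 + 3 × 0.02872 = 0.15722

0.1572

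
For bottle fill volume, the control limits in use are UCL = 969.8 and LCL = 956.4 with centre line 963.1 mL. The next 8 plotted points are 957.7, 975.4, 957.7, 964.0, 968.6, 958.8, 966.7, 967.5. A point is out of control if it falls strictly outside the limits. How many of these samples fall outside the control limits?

Compare each point to [956.4, 969.8]: sample 2 = 975.4 > UCL.

1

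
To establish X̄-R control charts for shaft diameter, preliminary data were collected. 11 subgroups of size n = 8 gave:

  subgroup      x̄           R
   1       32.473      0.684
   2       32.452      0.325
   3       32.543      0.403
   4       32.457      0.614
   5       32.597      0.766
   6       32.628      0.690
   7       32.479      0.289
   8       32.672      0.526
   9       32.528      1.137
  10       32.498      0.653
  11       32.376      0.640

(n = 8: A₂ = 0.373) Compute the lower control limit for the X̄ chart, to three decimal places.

32.290

X̄̄ = (32.473 + 32.452 + 32.543 + 32.457 + 32.597 + 32.628 + 32.479 + 32.672 + 32.528 + 32.498 + 32.376) / 11 = 357.7030 / 11 = 32.5185
R̄ = (0.684 + 0.325 + 0.403 + 0.614 + 0.766 + 0.690 + 0.289 + 0.526 + 1.137 + 0.653 + 0.640) / 11 = 6.7270 / 11 = 0.6115
LCL = X̄̄ − A₂·R̄ = 32.5185 − 0.373 × 0.6115 = 32.2903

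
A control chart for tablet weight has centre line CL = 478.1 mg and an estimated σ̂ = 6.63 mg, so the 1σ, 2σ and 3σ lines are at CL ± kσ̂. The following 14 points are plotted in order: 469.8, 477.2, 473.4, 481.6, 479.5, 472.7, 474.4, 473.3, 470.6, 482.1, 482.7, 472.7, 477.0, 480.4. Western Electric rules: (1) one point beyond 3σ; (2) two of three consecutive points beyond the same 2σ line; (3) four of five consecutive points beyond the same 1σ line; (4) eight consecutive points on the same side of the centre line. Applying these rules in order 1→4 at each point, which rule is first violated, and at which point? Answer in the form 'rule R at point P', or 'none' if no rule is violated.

Zone of each point (C = within 1σ̂, B = 1σ̂–2σ̂, A = 2σ̂–3σ̂, * = beyond 3σ̂; sign = side of CL): 1:-B, 2:-C, 3:-C, 4:+C, 5:+C, 6:-C, 7:-C, 8:-C, 9:-B, 10:+C, 11:+C, 12:-C, 13:-C, 14:+C
No rule fires across all 14 points.

none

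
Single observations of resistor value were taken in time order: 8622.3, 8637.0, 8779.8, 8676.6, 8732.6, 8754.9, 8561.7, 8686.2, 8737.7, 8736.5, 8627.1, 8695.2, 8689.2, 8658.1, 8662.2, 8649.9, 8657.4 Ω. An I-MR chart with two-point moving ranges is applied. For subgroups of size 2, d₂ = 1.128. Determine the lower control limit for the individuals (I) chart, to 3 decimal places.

X̄ = (8622.3 + 8637.0 + 8779.8 + 8676.6 + 8732.6 + 8754.9 + 8561.7 + 8686.2 + 8737.7 + 8736.5 + 8627.1 + 8695.2 + 8689.2 + 8658.1 + 8662.2 + 8649.9 + 8657.4) / 17 = 8680.2588
Moving ranges: 14.7, 142.8, 103.2, 56.0, 22.3, 193.2, 124.5, 51.5, 1.2, 109.4, 68.1, 6.0, 31.1, 4.1, 12.3, 7.5; M̄R̄ = 947.9000 / 16 = 59.2437
LCL = X̄ − 3·M̄R̄/d₂ = 8680.2588 − 3 × 59.2437 / 1.128 = 8522.6957

8522.696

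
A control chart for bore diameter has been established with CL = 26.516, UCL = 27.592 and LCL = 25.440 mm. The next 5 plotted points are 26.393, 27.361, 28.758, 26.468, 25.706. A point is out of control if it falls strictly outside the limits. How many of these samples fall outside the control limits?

Compare each point to [25.440, 27.592]: sample 3 = 28.758 > UCL.

1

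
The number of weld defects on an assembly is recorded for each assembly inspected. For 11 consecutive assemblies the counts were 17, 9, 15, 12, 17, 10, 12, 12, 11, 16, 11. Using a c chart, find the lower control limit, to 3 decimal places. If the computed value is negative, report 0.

c̄ = (17 + 9 + 15 + 12 + 17 + 10 + 12 + 12 + 11 + 16 + 11) / 11 = 142 / 11 = 12.9091
LCL = c̄ − 3√c̄ = 12.9091 − 3 × 3.5929 = 2.1303

2.130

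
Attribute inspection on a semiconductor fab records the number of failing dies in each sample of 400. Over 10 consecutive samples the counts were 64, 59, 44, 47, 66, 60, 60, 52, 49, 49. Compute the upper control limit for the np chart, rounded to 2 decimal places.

p̄ = Σdᵢ / (k·n) = 550 / (10 × 400) = 0.13750
UCL = np̄ + 3·√(np̄(1−p̄)) = 55.0000 + 3 × √(55.0000×0.86250) = 55.0000 + 3 × 6.8875 = 75.6625

75.66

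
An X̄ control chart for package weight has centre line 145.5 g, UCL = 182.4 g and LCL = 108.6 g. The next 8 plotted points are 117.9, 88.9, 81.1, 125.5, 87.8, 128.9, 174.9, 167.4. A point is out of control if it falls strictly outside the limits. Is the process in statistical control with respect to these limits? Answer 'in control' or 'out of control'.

Compare each point to [108.6, 182.4]: sample 2 = 88.9 < LCL; sample 3 = 81.1 < LCL; sample 5 = 87.8 < LCL.

out of control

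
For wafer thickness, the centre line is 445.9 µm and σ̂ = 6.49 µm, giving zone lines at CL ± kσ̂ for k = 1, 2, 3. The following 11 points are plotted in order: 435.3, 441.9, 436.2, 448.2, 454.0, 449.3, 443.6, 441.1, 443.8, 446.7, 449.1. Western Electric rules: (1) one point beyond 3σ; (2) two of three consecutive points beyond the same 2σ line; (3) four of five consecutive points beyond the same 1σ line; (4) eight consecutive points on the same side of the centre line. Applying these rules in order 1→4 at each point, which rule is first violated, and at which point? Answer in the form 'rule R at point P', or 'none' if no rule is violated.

Zone of each point (C = within 1σ̂, B = 1σ̂–2σ̂, A = 2σ̂–3σ̂, * = beyond 3σ̂; sign = side of CL): 1:-B, 2:-C, 3:-B, 4:+C, 5:+B, 6:+C, 7:-C, 8:-C, 9:-C, 10:+C, 11:+C
No rule fires across all 11 points.

none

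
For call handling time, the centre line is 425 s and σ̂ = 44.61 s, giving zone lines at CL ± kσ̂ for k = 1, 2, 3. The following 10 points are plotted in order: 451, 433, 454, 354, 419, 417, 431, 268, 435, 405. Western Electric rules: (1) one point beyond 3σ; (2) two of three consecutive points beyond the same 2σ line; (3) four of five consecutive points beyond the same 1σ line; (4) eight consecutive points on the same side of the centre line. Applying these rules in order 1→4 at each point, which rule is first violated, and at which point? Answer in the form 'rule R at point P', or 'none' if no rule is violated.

rule 1 at point 8

Zone of each point (C = within 1σ̂, B = 1σ̂–2σ̂, A = 2σ̂–3σ̂, * = beyond 3σ̂; sign = side of CL): 1:+C, 2:+C, 3:+C, 4:-B, 5:-C, 6:-C, 7:+C, 8:-*, 9:+C, 10:-C
Rule 1 (one point beyond the 3σ limits) is satisfied at point 8.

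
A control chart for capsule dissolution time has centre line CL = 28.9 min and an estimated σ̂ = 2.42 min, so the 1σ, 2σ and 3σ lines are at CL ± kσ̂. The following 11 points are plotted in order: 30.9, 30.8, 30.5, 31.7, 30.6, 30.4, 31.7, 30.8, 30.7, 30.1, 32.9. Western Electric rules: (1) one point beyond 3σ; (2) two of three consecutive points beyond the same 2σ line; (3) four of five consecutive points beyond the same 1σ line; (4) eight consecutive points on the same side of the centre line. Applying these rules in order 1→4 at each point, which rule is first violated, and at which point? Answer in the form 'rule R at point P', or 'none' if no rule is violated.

rule 4 at point 8

Zone of each point (C = within 1σ̂, B = 1σ̂–2σ̂, A = 2σ̂–3σ̂, * = beyond 3σ̂; sign = side of CL): 1:+C, 2:+C, 3:+C, 4:+B, 5:+C, 6:+C, 7:+B, 8:+C, 9:+C, 10:+C, 11:+B
Rule 4 (eight consecutive points on the same side of the centre line) is satisfied at point 8.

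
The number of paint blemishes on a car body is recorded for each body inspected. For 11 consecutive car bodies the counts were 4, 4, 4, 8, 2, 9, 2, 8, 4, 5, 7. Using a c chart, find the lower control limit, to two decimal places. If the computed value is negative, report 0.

0.00

c̄ = (4 + 4 + 4 + 8 + 2 + 9 + 2 + 8 + 4 + 5 + 7) / 11 = 57 / 11 = 5.1818
LCL = c̄ − 3√c̄ = 5.1818 − 3 × 2.2764 = -1.6473 → 0 (cannot be negative)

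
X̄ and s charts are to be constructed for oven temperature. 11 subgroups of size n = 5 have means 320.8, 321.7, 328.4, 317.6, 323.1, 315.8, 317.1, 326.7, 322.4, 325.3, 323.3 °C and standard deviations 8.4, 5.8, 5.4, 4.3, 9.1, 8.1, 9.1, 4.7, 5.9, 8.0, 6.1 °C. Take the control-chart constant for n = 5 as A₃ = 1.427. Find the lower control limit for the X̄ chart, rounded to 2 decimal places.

312.30

X̄̄ = (320.8 + 321.7 + 328.4 + 317.6 + 323.1 + 315.8 + 317.1 + 326.7 + 322.4 + 325.3 + 323.3) / 11 = 322.0182
s̄ = (8.4 + 5.8 + 5.4 + 4.3 + 9.1 + 8.1 + 9.1 + 4.7 + 5.9 + 8.0 + 6.1) / 11 = 6.8091
LCL = X̄̄ − A₃·s̄ = 322.0182 − 1.427 × 6.8091 = 312.3016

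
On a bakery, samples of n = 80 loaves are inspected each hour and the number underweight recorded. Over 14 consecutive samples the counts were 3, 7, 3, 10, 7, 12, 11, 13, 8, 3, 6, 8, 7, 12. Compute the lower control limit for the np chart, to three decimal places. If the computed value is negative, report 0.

p̄ = Σdᵢ / (k·n) = 110 / (14 × 80) = 0.09821
LCL = np̄ − 3·√(np̄(1−p̄)) = 7.8571 − 3 × 2.6619 = -0.1284 → 0 (negative, so LCL = 0)

0.000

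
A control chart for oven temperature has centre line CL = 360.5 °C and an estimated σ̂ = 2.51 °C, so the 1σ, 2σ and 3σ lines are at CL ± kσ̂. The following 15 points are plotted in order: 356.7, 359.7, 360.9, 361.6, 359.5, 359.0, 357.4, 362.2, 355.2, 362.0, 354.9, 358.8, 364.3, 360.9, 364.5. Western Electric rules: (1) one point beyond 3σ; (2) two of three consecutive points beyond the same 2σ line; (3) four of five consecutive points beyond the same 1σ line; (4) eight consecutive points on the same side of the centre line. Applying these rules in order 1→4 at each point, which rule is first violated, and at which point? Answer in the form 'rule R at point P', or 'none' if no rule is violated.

rule 2 at point 11

Zone of each point (C = within 1σ̂, B = 1σ̂–2σ̂, A = 2σ̂–3σ̂, * = beyond 3σ̂; sign = side of CL): 1:-B, 2:-C, 3:+C, 4:+C, 5:-C, 6:-C, 7:-B, 8:+C, 9:-A, 10:+C, 11:-A, 12:-C, 13:+B, 14:+C, 15:+B
Rule 2 (two of three consecutive points beyond the same 2σ limit) is satisfied at point 11.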